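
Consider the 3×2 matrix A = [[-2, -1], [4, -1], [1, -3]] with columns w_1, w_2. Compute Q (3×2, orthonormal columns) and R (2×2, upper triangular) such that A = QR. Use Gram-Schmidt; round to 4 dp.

Q = [[-0.4364, -0.4713], [0.8729, -0.0152], [0.2182, -0.8818]], R = [[4.5826, -1.0911], [0.0000, 3.1320]]

w_1 = (-2, 4, 1); ‖w_1‖ = 4.5826, so e_1 = (-0.4364, 0.8729, 0.2182).
e_1·w_2 = (-0.4364)·(-1) + 0.8729·(-1) + 0.2182·(-3) = -1.0911.
u_2 = w_2 + 1.0911·e_1 = (-1.4762, -0.0476, -2.7619).
‖u_2‖ = 3.1320, so e_2 = (-0.4713, -0.0152, -0.8818).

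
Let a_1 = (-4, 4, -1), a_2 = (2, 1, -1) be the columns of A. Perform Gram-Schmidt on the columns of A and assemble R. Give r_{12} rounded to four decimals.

r_{12} = -0.5222

a_1 = (-4, 4, -1); ‖a_1‖ = 5.7446, so q_1 = (-0.6963, 0.6963, -0.1741).
r_{12} = q_1·a_2 = -0.5222.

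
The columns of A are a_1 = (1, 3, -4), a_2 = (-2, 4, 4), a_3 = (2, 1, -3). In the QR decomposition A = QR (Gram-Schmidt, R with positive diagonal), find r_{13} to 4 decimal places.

q_1 = a_1/‖a_1‖ = (1, 3, -4)/5.0990 = (0.1961, 0.5883, -0.7845).
r_{13} = q_1·a_3 = 3.3340.

r_{13} = 3.3340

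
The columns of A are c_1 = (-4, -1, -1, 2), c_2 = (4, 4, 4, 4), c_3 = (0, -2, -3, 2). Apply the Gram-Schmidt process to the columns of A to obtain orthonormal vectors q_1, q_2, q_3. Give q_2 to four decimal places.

q_1 = c_1/‖c_1‖ = (-4, -1, -1, 2)/4.6904 = (-0.8528, -0.2132, -0.2132, 0.4264).
r_{12} = q_1·c_2 = -3.4112.
u_2 = c_2 + 3.4112·q_1 = (1.0909, 3.2727, 3.2727, 5.4545).
‖u_2‖ = 7.2363, so q_2 = (0.1508, 0.4523, 0.4523, 0.7538).

q_2 = (0.1508, 0.4523, 0.4523, 0.7538)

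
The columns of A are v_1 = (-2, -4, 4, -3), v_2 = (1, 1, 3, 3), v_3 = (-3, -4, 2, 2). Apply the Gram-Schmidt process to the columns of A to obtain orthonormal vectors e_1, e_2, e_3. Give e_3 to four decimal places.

v_1 = (-2, -4, 4, -3); ‖v_1‖ = 6.7082, so e_1 = (-0.2981, -0.5963, 0.5963, -0.4472).
e_1·v_2 = (-0.2981)·1 + (-0.5963)·1 + 0.5963·3 + (-0.4472)·3 = -0.4472.
u_2 = v_2 + 0.4472·e_1 = (0.8667, 0.7333, 3.2667, 2.8000).
‖u_2‖ = 4.4497, so e_2 = (0.1948, 0.1648, 0.7341, 0.6293).
e_1·v_3 = (-0.2981)·(-3) + (-0.5963)·(-4) + 0.5963·2 + (-0.4472)·2 = 3.5777; e_2·v_3 = 0.1948·(-3) + 0.1648·(-4) + 0.7341·2 + 0.6293·2 = 1.4832.
u_3 = v_3 − 3.5777·e_1 − 1.4832·e_2 = (-2.2222, -2.1111, -1.2222, 2.6667).
‖u_3‖ = 4.2426, so e_3 = (-0.5238, -0.4976, -0.2881, 0.6285).

e_3 = (-0.5238, -0.4976, -0.2881, 0.6285)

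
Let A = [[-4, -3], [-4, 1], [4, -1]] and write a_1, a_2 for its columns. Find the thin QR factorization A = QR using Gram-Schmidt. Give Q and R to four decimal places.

a_1 = (-4, -4, 4); ‖a_1‖ = 6.9282, so q_1 = (-0.5774, -0.5774, 0.5774).
q_1·a_2 = (-0.5774)·(-3) + (-0.5774)·1 + 0.5774·(-1) = 0.5774.
u_2 = a_2 − 0.5774·q_1 = (-2.6667, 1.3333, -1.3333).
‖u_2‖ = 3.2660, so q_2 = (-0.8165, 0.4082, -0.4082).

Q = [[-0.5774, -0.8165], [-0.5774, 0.4082], [0.5774, -0.4082]], R = [[6.9282, 0.5774], [0.0000, 3.2660]]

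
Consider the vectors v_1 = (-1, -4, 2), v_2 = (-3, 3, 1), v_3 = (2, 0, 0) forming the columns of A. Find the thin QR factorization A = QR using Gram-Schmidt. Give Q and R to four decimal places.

v_1 = (-1, -4, 2); ‖v_1‖ = 4.5826, so q_1 = (-0.2182, -0.8729, 0.4364).
q_1·v_2 = (-0.2182)·(-3) + (-0.8729)·3 + 0.4364·1 = -1.5275.
u_2 = v_2 + 1.5275·q_1 = (-3.3333, 1.6667, 1.6667).
‖u_2‖ = 4.0825, so q_2 = (-0.8165, 0.4082, 0.4082).
q_1·v_3 = (-0.2182)·2 + (-0.8729)·0 + 0.4364·0 = -0.4364; q_2·v_3 = (-0.8165)·2 + 0.4082·0 + 0.4082·0 = -1.6330.
u_3 = v_3 + 0.4364·q_1 + 1.6330·q_2 = (0.5714, 0.2857, 0.8571).
‖u_3‖ = 1.0690, so q_3 = (0.5345, 0.2673, 0.8018).

Q = [[-0.2182, -0.8165, 0.5345], [-0.8729, 0.4082, 0.2673], [0.4364, 0.4082, 0.8018]], R = [[4.5826, -1.5275, -0.4364], [0.0000, 4.0825, -1.6330], [0.0000, 0.0000, 1.0690]]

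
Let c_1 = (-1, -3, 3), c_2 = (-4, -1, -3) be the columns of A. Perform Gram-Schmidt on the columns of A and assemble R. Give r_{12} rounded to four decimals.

c_1 = (-1, -3, 3); ‖c_1‖ = 4.3589, so e_1 = (-0.2294, -0.6882, 0.6882).
r_{12} = e_1·c_2 = -0.4588.

r_{12} = -0.4588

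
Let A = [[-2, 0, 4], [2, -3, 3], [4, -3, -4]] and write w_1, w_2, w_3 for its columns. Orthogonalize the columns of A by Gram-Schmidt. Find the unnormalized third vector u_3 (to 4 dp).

w_1 = (-2, 2, 4); ‖w_1‖ = 4.8990, so q_1 = (-0.4082, 0.4082, 0.8165).
q_1·w_2 = (-0.4082)·0 + 0.4082·(-3) + 0.8165·(-3) = -3.6742.
u_2 = w_2 + 3.6742·q_1 = (-1.5000, -1.5000, 0.0000).
‖u_2‖ = 2.1213, so q_2 = (-0.7071, -0.7071, 0.0000).
q_1·w_3 = (-0.4082)·4 + 0.4082·3 + 0.8165·(-4) = -3.6742; q_2·w_3 = (-0.7071)·4 + (-0.7071)·3 + 0.0000·(-4) = -4.9497.
u_3 = w_3 + 3.6742·q_1 + 4.9497·q_2 = (-1.0000, 1.0000, -1.0000).

u_3 = (-1.0000, 1.0000, -1.0000)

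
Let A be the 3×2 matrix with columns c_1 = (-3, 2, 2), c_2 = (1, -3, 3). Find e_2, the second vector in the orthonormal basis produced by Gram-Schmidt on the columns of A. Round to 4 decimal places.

e_2 = (0.1095, -0.6159, 0.7802)

c_1 = (-3, 2, 2); ‖c_1‖ = 4.1231, so e_1 = (-0.7276, 0.4851, 0.4851).
e_1·c_2 = (-0.7276)·1 + 0.4851·(-3) + 0.4851·3 = -0.7276.
u_2 = c_2 + 0.7276·e_1 = (0.4706, -2.6471, 3.3529).
‖u_2‖ = 4.2977, so e_2 = (0.1095, -0.6159, 0.7802).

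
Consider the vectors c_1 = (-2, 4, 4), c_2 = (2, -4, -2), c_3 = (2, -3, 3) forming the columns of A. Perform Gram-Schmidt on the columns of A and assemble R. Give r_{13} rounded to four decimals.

e_1 = c_1/‖c_1‖ = (-2, 4, 4)/6.0000 = (-0.3333, 0.6667, 0.6667).
r_{13} = e_1·c_3 = -0.6667.

r_{13} = -0.6667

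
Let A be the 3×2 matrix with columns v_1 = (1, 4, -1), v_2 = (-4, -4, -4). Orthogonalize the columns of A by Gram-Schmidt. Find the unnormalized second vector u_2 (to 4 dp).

q_1 = v_1/‖v_1‖ = (1, 4, -1)/4.2426 = (0.2357, 0.9428, -0.2357).
r_{12} = q_1·v_2 = -3.7712.
u_2 = v_2 + 3.7712·q_1 = (-3.1111, -0.4444, -4.8889).

u_2 = (-3.1111, -0.4444, -4.8889)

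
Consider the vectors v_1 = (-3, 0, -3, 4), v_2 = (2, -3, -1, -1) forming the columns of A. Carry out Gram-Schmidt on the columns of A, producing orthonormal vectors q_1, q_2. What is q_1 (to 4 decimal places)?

q_1 = v_1/‖v_1‖ = (-3, 0, -3, 4)/5.8310 = (-0.5145, 0.0000, -0.5145, 0.6860).

q_1 = (-0.5145, 0.0000, -0.5145, 0.6860)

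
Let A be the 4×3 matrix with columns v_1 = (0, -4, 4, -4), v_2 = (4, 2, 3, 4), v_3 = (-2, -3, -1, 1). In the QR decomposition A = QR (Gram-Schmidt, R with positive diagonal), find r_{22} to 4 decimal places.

r_{22} = 6.4807

v_1 = (0, -4, 4, -4); ‖v_1‖ = 6.9282, so q_1 = (0.0000, -0.5774, 0.5774, -0.5774).
q_1·v_2 = 0.0000·4 + (-0.5774)·2 + 0.5774·3 + (-0.5774)·4 = -1.7321.
u_2 = v_2 + 1.7321·q_1 = (4.0000, 1.0000, 4.0000, 3.0000).
r_{22} = ‖u_2‖ = 6.4807.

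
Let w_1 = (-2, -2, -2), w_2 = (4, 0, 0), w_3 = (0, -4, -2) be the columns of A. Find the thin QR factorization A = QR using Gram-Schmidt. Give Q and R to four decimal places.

Q = [[-0.5774, 0.8165, 0.0000], [-0.5774, -0.4082, -0.7071], [-0.5774, -0.4082, 0.7071]], R = [[3.4641, -2.3094, 3.4641], [0.0000, 3.2660, 2.4495], [0.0000, 0.0000, 1.4142]]

e_1 = w_1/‖w_1‖ = (-2, -2, -2)/3.4641 = (-0.5774, -0.5774, -0.5774).
r_{12} = e_1·w_2 = -2.3094.
u_2 = w_2 + 2.3094·e_1 = (2.6667, -1.3333, -1.3333).
‖u_2‖ = 3.2660, so e_2 = (0.8165, -0.4082, -0.4082).
r_{13} = e_1·w_3 = 3.4641; r_{23} = e_2·w_3 = 2.4495.
u_3 = w_3 − 3.4641·e_1 − 2.4495·e_2 = (0.0000, -1.0000, 1.0000).
‖u_3‖ = 1.4142, so e_3 = (0.0000, -0.7071, 0.7071).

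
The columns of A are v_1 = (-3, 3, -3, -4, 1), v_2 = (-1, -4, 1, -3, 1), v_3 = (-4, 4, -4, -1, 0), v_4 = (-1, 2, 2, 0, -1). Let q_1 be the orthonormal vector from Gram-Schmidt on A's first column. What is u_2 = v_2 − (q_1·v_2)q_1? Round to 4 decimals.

v_1 = (-3, 3, -3, -4, 1); ‖v_1‖ = 6.6332, so q_1 = (-0.4523, 0.4523, -0.4523, -0.6030, 0.1508).
q_1·v_2 = (-0.4523)·(-1) + 0.4523·(-4) + (-0.4523)·1 + (-0.6030)·(-3) + 0.1508·1 = 0.1508.
u_2 = v_2 − 0.1508·q_1 = (-0.9318, -4.0682, 1.0682, -2.9091, 0.9773).

u_2 = (-0.9318, -4.0682, 1.0682, -2.9091, 0.9773)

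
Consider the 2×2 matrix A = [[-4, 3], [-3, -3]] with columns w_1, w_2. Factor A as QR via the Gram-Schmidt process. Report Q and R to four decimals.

w_1 = (-4, -3); ‖w_1‖ = 5.0000, so q_1 = (-0.8000, -0.6000).
q_1·w_2 = (-0.8000)·3 + (-0.6000)·(-3) = -0.6000.
u_2 = w_2 + 0.6000·q_1 = (2.5200, -3.3600).
‖u_2‖ = 4.2000, so q_2 = (0.6000, -0.8000).

Q = [[-0.8000, 0.6000], [-0.6000, -0.8000]], R = [[5.0000, -0.6000], [0.0000, 4.2000]]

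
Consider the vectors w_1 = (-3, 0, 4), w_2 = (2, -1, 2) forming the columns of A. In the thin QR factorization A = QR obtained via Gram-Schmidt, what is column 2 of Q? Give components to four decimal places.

w_1 = (-3, 0, 4); ‖w_1‖ = 5.0000, so e_1 = (-0.6000, 0.0000, 0.8000).
e_1·w_2 = (-0.6000)·2 + 0.0000·(-1) + 0.8000·2 = 0.4000.
u_2 = w_2 − 0.4000·e_1 = (2.2400, -1.0000, 1.6800).
‖u_2‖ = 2.9732, so e_2 = (0.7534, -0.3363, 0.5650).

e_2 = (0.7534, -0.3363, 0.5650)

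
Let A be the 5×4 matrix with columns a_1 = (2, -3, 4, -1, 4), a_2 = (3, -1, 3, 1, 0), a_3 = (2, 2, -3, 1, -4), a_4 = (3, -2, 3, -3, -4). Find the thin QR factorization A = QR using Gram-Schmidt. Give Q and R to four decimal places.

a_1 = (2, -3, 4, -1, 4); ‖a_1‖ = 6.7823, so e_1 = (0.2949, -0.4423, 0.5898, -0.1474, 0.5898).
e_1·a_2 = 0.2949·3 + (-0.4423)·(-1) + 0.5898·3 + (-0.1474)·1 + 0.5898·0 = 2.9488.
u_2 = a_2 − 2.9488·e_1 = (2.1304, 0.3043, 1.2609, 1.4348, -1.7391).
‖u_2‖ = 3.3622, so e_2 = (0.6336, 0.0905, 0.3750, 0.4267, -0.5173).
e_1·a_3 = 0.2949·2 + (-0.4423)·2 + 0.5898·(-3) + (-0.1474)·1 + 0.5898·(-4) = -4.5707; e_2·a_3 = 0.6336·2 + 0.0905·2 + 0.3750·(-3) + 0.4267·1 + (-0.5173)·(-4) = 2.8191.
u_3 = a_3 + 4.5707·e_1 − 2.8191·e_2 = (1.5615, -0.2769, -1.3615, -0.8769, 0.1538).
‖u_3‖ = 2.2719, so e_3 = (0.6873, -0.1219, -0.5993, -0.3860, 0.0677).
e_1·a_4 = 0.2949·3 + (-0.4423)·(-2) + 0.5898·3 + (-0.1474)·(-3) + 0.5898·(-4) = 1.6219; e_2·a_4 = 0.6336·3 + 0.0905·(-2) + 0.3750·3 + 0.4267·(-3) + (-0.5173)·(-4) = 3.6338; e_3·a_4 = 0.6873·3 + (-0.1219)·(-2) + (-0.5993)·3 + (-0.3860)·(-3) + 0.0677·(-4) = 1.3950.
u_4 = a_4 − 1.6219·e_1 − 3.6338·e_2 − 1.3950·e_3 = (-0.7396, -1.4415, 1.5168, -3.7731, -3.1714).
‖u_4‖ = 5.4055, so e_4 = (-0.1368, -0.2667, 0.2806, -0.6980, -0.5867).

Q = [[0.2949, 0.6336, 0.6873, -0.1368], [-0.4423, 0.0905, -0.1219, -0.2667], [0.5898, 0.3750, -0.5993, 0.2806], [-0.1474, 0.4267, -0.3860, -0.6980], [0.5898, -0.5173, 0.0677, -0.5867]], R = [[6.7823, 2.9488, -4.5707, 1.6219], [0.0000, 3.3622, 2.8191, 3.6338], [0.0000, 0.0000, 2.2719, 1.3950], [0.0000, 0.0000, 0.0000, 5.4055]]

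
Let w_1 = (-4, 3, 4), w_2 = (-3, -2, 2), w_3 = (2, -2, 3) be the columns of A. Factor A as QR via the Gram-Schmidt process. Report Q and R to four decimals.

Q = [[-0.6247, -0.4675, 0.6255], [0.4685, -0.8652, -0.1787], [0.6247, 0.1814, 0.7595]], R = [[6.4031, 2.1864, -0.3123], [0.0000, 3.4956, 1.3396], [0.0000, 0.0000, 3.8869]]

e_1 = w_1/‖w_1‖ = (-4, 3, 4)/6.4031 = (-0.6247, 0.4685, 0.6247).
r_{12} = e_1·w_2 = 2.1864.
u_2 = w_2 − 2.1864·e_1 = (-1.6341, -3.0244, 0.6341).
‖u_2‖ = 3.4956, so e_2 = (-0.4675, -0.8652, 0.1814).
r_{13} = e_1·w_3 = -0.3123; r_{23} = e_2·w_3 = 1.3396.
u_3 = w_3 + 0.3123·e_1 − 1.3396·e_2 = (2.4311, -0.6946, 2.9521).
‖u_3‖ = 3.8869, so e_3 = (0.6255, -0.1787, 0.7595).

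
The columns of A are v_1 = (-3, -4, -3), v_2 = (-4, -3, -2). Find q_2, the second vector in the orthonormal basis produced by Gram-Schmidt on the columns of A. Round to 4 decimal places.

q_2 = (-0.8507, 0.3329, 0.4068)

v_1 = (-3, -4, -3); ‖v_1‖ = 5.8310, so q_1 = (-0.5145, -0.6860, -0.5145).
q_1·v_2 = (-0.5145)·(-4) + (-0.6860)·(-3) + (-0.5145)·(-2) = 5.1450.
u_2 = v_2 − 5.1450·q_1 = (-1.3529, 0.5294, 0.6471).
‖u_2‖ = 1.5904, so q_2 = (-0.8507, 0.3329, 0.4068).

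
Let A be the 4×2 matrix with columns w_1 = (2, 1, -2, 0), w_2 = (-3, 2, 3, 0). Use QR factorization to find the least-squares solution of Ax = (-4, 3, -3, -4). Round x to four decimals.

w_1 = (2, 1, -2, 0); ‖w_1‖ = 3.0000, so q_1 = (0.6667, 0.3333, -0.6667, 0.0000).
q_1·w_2 = 0.6667·(-3) + 0.3333·2 + (-0.6667)·3 + 0.0000·0 = -3.3333.
u_2 = w_2 + 3.3333·q_1 = (-0.7778, 3.1111, 0.7778, 0.0000).
‖u_2‖ = 3.2998, so q_2 = (-0.2357, 0.9428, 0.2357, 0.0000).
Qᵀb = (0.3333, 3.0641).
Back-substitute: x_2 = 3.0641/3.2998 = 0.9286.
x_1 = (0.3333 + 3.3333·0.9286)/3.0000 = 1.1429.

x = (1.1429, 0.9286)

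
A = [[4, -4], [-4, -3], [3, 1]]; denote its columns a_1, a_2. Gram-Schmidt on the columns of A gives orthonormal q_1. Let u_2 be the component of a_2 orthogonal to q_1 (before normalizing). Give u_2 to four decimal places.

u_2 = (-3.9024, -3.0976, 1.0732)

q_1 = a_1/‖a_1‖ = (4, -4, 3)/6.4031 = (0.6247, -0.6247, 0.4685).
r_{12} = q_1·a_2 = -0.1562.
u_2 = a_2 + 0.1562·q_1 = (-3.9024, -3.0976, 1.0732).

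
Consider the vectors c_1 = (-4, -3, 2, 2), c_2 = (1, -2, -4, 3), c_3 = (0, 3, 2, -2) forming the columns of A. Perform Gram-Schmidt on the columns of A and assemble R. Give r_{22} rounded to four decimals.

q_1 = c_1/‖c_1‖ = (-4, -3, 2, 2)/5.7446 = (-0.6963, -0.5222, 0.3482, 0.3482).
r_{12} = q_1·c_2 = 0.0000.
u_2 = c_2 + 0.0000·q_1 = (1.0000, -2.0000, -4.0000, 3.0000).
r_{22} = ‖u_2‖ = 5.4772.

r_{22} = 5.4772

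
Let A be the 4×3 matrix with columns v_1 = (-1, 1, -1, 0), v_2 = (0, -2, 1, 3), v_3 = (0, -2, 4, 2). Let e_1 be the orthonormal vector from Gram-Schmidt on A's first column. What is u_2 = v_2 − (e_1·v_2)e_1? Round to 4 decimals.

u_2 = (-1.0000, -1.0000, 0.0000, 3.0000)

v_1 = (-1, 1, -1, 0); ‖v_1‖ = 1.7321, so e_1 = (-0.5774, 0.5774, -0.5774, 0.0000).
e_1·v_2 = (-0.5774)·0 + 0.5774·(-2) + (-0.5774)·1 + 0.0000·3 = -1.7321.
u_2 = v_2 + 1.7321·e_1 = (-1.0000, -1.0000, 0.0000, 3.0000).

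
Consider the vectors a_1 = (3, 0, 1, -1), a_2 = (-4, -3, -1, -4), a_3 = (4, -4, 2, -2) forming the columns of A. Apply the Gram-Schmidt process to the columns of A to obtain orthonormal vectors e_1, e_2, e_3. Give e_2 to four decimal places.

e_1 = a_1/‖a_1‖ = (3, 0, 1, -1)/3.3166 = (0.9045, 0.0000, 0.3015, -0.3015).
r_{12} = e_1·a_2 = -2.7136.
u_2 = a_2 + 2.7136·e_1 = (-1.5455, -3.0000, -0.1818, -4.8182).
‖u_2‖ = 5.8853, so e_2 = (-0.2626, -0.5097, -0.0309, -0.8187).

e_2 = (-0.2626, -0.5097, -0.0309, -0.8187)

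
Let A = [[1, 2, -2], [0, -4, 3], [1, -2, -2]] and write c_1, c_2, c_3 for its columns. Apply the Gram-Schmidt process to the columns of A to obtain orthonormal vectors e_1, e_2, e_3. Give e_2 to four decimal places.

e_1 = c_1/‖c_1‖ = (1, 0, 1)/1.4142 = (0.7071, 0.0000, 0.7071).
r_{12} = e_1·c_2 = 0.0000.
u_2 = c_2 + 0.0000·e_1 = (2.0000, -4.0000, -2.0000).
‖u_2‖ = 4.8990, so e_2 = (0.4082, -0.8165, -0.4082).

e_2 = (0.4082, -0.8165, -0.4082)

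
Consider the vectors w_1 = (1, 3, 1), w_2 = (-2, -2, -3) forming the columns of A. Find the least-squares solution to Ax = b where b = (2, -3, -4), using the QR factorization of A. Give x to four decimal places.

w_1 = (1, 3, 1); ‖w_1‖ = 3.3166, so e_1 = (0.3015, 0.9045, 0.3015).
e_1·w_2 = 0.3015·(-2) + 0.9045·(-2) + 0.3015·(-3) = -3.3166.
u_2 = w_2 + 3.3166·e_1 = (-1.0000, 1.0000, -2.0000).
‖u_2‖ = 2.4495, so e_2 = (-0.4082, 0.4082, -0.8165).
Qᵀb = (-3.3166, 1.2247).
Back-substitute: x_2 = 1.2247/2.4495 = 0.5000.
x_1 = (-3.3166 + 3.3166·0.5000)/3.3166 = -0.5000.

x = (-0.5000, 0.5000)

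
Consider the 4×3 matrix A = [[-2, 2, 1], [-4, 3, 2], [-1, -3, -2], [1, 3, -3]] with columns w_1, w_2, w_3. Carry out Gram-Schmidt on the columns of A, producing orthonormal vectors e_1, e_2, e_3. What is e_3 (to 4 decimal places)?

w_1 = (-2, -4, -1, 1); ‖w_1‖ = 4.6904, so e_1 = (-0.4264, -0.8528, -0.2132, 0.2132).
e_1·w_2 = (-0.4264)·2 + (-0.8528)·3 + (-0.2132)·(-3) + 0.2132·3 = -2.1320.
u_2 = w_2 + 2.1320·e_1 = (1.0909, 1.1818, -3.4545, 3.4545).
‖u_2‖ = 5.1434, so e_2 = (0.2121, 0.2298, -0.6716, 0.6716).
e_1·w_3 = (-0.4264)·1 + (-0.8528)·2 + (-0.2132)·(-2) + 0.2132·(-3) = -2.3452; e_2·w_3 = 0.2121·1 + 0.2298·2 + (-0.6716)·(-2) + 0.6716·(-3) = 0.0000.
u_3 = w_3 + 2.3452·e_1 − 0.0000·e_2 = (0.0000, 0.0000, -2.5000, -2.5000).
‖u_3‖ = 3.5355, so e_3 = (0.0000, 0.0000, -0.7071, -0.7071).

e_3 = (0.0000, 0.0000, -0.7071, -0.7071)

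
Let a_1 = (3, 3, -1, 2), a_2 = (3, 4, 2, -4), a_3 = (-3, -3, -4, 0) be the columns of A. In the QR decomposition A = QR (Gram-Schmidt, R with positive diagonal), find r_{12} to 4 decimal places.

a_1 = (3, 3, -1, 2); ‖a_1‖ = 4.7958, so e_1 = (0.6255, 0.6255, -0.2085, 0.4170).
r_{12} = e_1·a_2 = 2.2937.

r_{12} = 2.2937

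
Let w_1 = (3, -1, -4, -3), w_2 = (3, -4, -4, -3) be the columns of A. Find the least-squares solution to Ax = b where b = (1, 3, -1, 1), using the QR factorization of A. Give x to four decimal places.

x = (1.1569, -1.0392)

q_1 = w_1/‖w_1‖ = (3, -1, -4, -3)/5.9161 = (0.5071, -0.1690, -0.6761, -0.5071).
r_{12} = q_1·w_2 = 6.4232.
u_2 = w_2 − 6.4232·q_1 = (-0.2571, -2.9143, 0.3429, 0.2571).
‖u_2‖ = 2.9568, so q_2 = (-0.0870, -0.9856, 0.1160, 0.0870).
Qᵀb = (0.1690, -3.0728).
Back-substitute: x_2 = -3.0728/2.9568 = -1.0392.
x_1 = (0.1690 − 6.4232·(-1.0392))/5.9161 = 1.1569.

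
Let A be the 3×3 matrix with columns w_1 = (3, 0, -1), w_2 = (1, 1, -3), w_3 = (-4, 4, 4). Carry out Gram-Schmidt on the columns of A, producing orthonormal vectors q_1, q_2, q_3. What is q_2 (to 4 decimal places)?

w_1 = (3, 0, -1); ‖w_1‖ = 3.1623, so q_1 = (0.9487, 0.0000, -0.3162).
q_1·w_2 = 0.9487·1 + 0.0000·1 + (-0.3162)·(-3) = 1.8974.
u_2 = w_2 − 1.8974·q_1 = (-0.8000, 1.0000, -2.4000).
‖u_2‖ = 2.7203, so q_2 = (-0.2941, 0.3676, -0.8823).

q_2 = (-0.2941, 0.3676, -0.8823)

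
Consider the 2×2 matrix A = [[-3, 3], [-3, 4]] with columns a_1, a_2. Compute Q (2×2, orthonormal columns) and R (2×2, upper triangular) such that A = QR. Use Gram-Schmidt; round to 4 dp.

Q = [[-0.7071, -0.7071], [-0.7071, 0.7071]], R = [[4.2426, -4.9497], [0.0000, 0.7071]]

a_1 = (-3, -3); ‖a_1‖ = 4.2426, so e_1 = (-0.7071, -0.7071).
e_1·a_2 = (-0.7071)·3 + (-0.7071)·4 = -4.9497.
u_2 = a_2 + 4.9497·e_1 = (-0.5000, 0.5000).
‖u_2‖ = 0.7071, so e_2 = (-0.7071, 0.7071).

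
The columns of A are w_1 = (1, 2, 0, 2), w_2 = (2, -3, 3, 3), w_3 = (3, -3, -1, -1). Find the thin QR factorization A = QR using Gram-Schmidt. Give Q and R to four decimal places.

w_1 = (1, 2, 0, 2); ‖w_1‖ = 3.0000, so e_1 = (0.3333, 0.6667, 0.0000, 0.6667).
e_1·w_2 = 0.3333·2 + 0.6667·(-3) + 0.0000·3 + 0.6667·3 = 0.6667.
u_2 = w_2 − 0.6667·e_1 = (1.7778, -3.4444, 3.0000, 2.5556).
‖u_2‖ = 5.5277, so e_2 = (0.3216, -0.6231, 0.5427, 0.4623).
e_1·w_3 = 0.3333·3 + 0.6667·(-3) + 0.0000·(-1) + 0.6667·(-1) = -1.6667; e_2·w_3 = 0.3216·3 + (-0.6231)·(-3) + 0.5427·(-1) + 0.4623·(-1) = 1.8292.
u_3 = w_3 + 1.6667·e_1 − 1.8292·e_2 = (2.9673, -0.7491, -1.9927, -0.7345).
‖u_3‖ = 3.7251, so e_3 = (0.7966, -0.2011, -0.5349, -0.1972).

Q = [[0.3333, 0.3216, 0.7966], [0.6667, -0.6231, -0.2011], [0.0000, 0.5427, -0.5349], [0.6667, 0.4623, -0.1972]], R = [[3.0000, 0.6667, -1.6667], [0.0000, 5.5277, 1.8292], [0.0000, 0.0000, 3.7251]]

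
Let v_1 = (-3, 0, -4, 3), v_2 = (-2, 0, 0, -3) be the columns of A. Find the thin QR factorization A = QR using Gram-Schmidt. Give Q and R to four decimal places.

Q = [[-0.5145, -0.6346], [0.0000, 0.0000], [-0.6860, -0.0989], [0.5145, -0.7665]], R = [[5.8310, -0.5145], [0.0000, 3.5687]]

v_1 = (-3, 0, -4, 3); ‖v_1‖ = 5.8310, so q_1 = (-0.5145, 0.0000, -0.6860, 0.5145).
q_1·v_2 = (-0.5145)·(-2) + 0.0000·0 + (-0.6860)·0 + 0.5145·(-3) = -0.5145.
u_2 = v_2 + 0.5145·q_1 = (-2.2647, 0.0000, -0.3529, -2.7353).
‖u_2‖ = 3.5687, so q_2 = (-0.6346, 0.0000, -0.0989, -0.7665).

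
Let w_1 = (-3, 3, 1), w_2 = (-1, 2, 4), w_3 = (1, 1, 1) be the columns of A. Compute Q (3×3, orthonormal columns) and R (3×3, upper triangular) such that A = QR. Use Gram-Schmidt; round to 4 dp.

Q = [[-0.6882, 0.3025, 0.6594], [0.6882, -0.0151, 0.7253], [0.2294, 0.9530, -0.1978]], R = [[4.3589, 2.9824, 0.2294], [0.0000, 3.4793, 1.2404], [0.0000, 0.0000, 1.1869]]

q_1 = w_1/‖w_1‖ = (-3, 3, 1)/4.3589 = (-0.6882, 0.6882, 0.2294).
r_{12} = q_1·w_2 = 2.9824.
u_2 = w_2 − 2.9824·q_1 = (1.0526, -0.0526, 3.3158).
‖u_2‖ = 3.4793, so q_2 = (0.3025, -0.0151, 0.9530).
r_{13} = q_1·w_3 = 0.2294; r_{23} = q_2·w_3 = 1.2404.
u_3 = w_3 − 0.2294·q_1 − 1.2404·q_2 = (0.7826, 0.8609, -0.2348).
‖u_3‖ = 1.1869, so q_3 = (0.6594, 0.7253, -0.1978).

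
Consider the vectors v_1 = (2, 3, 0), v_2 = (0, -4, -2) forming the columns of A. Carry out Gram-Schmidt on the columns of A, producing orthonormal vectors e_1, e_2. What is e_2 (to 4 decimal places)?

e_2 = (0.6180, -0.4120, -0.6695)

e_1 = v_1/‖v_1‖ = (2, 3, 0)/3.6056 = (0.5547, 0.8321, 0.0000).
r_{12} = e_1·v_2 = -3.3282.
u_2 = v_2 + 3.3282·e_1 = (1.8462, -1.2308, -2.0000).
‖u_2‖ = 2.9872, so e_2 = (0.6180, -0.4120, -0.6695).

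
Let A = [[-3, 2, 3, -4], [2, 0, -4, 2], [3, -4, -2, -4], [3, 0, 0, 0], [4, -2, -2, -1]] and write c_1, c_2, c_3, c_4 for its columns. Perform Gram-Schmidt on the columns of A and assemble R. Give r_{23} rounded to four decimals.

e_1 = c_1/‖c_1‖ = (-3, 2, 3, 3, 4)/6.8557 = (-0.4376, 0.2917, 0.4376, 0.4376, 0.5835).
r_{12} = e_1·c_2 = -3.7925.
u_2 = c_2 + 3.7925·e_1 = (0.3404, 1.1064, -2.3404, 1.6596, 0.2128).
‖u_2‖ = 3.1011, so e_2 = (0.1098, 0.3568, -0.7547, 0.5352, 0.0686).
r_{23} = e_2·c_3 = 0.2744.

r_{23} = 0.2744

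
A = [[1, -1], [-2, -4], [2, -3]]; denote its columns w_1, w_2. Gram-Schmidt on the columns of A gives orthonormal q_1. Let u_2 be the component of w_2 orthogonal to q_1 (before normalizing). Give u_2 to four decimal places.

q_1 = w_1/‖w_1‖ = (1, -2, 2)/3.0000 = (0.3333, -0.6667, 0.6667).
r_{12} = q_1·w_2 = 0.3333.
u_2 = w_2 − 0.3333·q_1 = (-1.1111, -3.7778, -3.2222).

u_2 = (-1.1111, -3.7778, -3.2222)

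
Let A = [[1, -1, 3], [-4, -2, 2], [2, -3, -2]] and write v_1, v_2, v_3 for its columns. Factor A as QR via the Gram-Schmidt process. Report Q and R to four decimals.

Q = [[0.2182, -0.2805, 0.9347], [-0.8729, -0.4844, 0.0584], [0.4364, -0.8286, -0.3505]], R = [[4.5826, 0.2182, -1.9640], [0.0000, 3.7353, -0.1530], [0.0000, 0.0000, 3.6221]]

q_1 = v_1/‖v_1‖ = (1, -4, 2)/4.5826 = (0.2182, -0.8729, 0.4364).
r_{12} = q_1·v_2 = 0.2182.
u_2 = v_2 − 0.2182·q_1 = (-1.0476, -1.8095, -3.0952).
‖u_2‖ = 3.7353, so q_2 = (-0.2805, -0.4844, -0.8286).
r_{13} = q_1·v_3 = -1.9640; r_{23} = q_2·v_3 = -0.1530.
u_3 = v_3 + 1.9640·q_1 + 0.1530·q_2 = (3.3857, 0.2116, -1.2696).
‖u_3‖ = 3.6221, so q_3 = (0.9347, 0.0584, -0.3505).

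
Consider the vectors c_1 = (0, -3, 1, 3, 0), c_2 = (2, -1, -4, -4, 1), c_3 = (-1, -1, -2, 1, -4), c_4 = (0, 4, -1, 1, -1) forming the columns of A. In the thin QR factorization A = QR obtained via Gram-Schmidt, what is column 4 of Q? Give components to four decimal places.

e_4 = (0.4079, 0.4519, -0.4755, 0.6104, 0.1754)

c_1 = (0, -3, 1, 3, 0); ‖c_1‖ = 4.3589, so e_1 = (0.0000, -0.6882, 0.2294, 0.6882, 0.0000).
e_1·c_2 = 0.0000·2 + (-0.6882)·(-1) + 0.2294·(-4) + 0.6882·(-4) + 0.0000·1 = -2.9824.
u_2 = c_2 + 2.9824·e_1 = (2.0000, -3.0526, -3.3158, -1.9474, 1.0000).
‖u_2‖ = 5.3949, so e_2 = (0.3707, -0.5658, -0.6146, -0.3610, 0.1854).
e_1·c_3 = 0.0000·(-1) + (-0.6882)·(-1) + 0.2294·(-2) + 0.6882·1 + 0.0000·(-4) = 0.9177; e_2·c_3 = 0.3707·(-1) + (-0.5658)·(-1) + (-0.6146)·(-2) + (-0.3610)·1 + 0.1854·(-4) = 0.3219.
u_3 = c_3 − 0.9177·e_1 − 0.3219·e_2 = (-1.1193, -0.1863, -2.0127, 0.4846, -4.0597).
‖u_3‖ = 4.6962, so e_3 = (-0.2384, -0.0397, -0.4286, 0.1032, -0.8645).
e_1·c_4 = 0.0000·0 + (-0.6882)·4 + 0.2294·(-1) + 0.6882·1 + 0.0000·(-1) = -2.2942; e_2·c_4 = 0.3707·0 + (-0.5658)·4 + (-0.6146)·(-1) + (-0.3610)·1 + 0.1854·(-1) = -2.1950; e_3·c_4 = (-0.2384)·0 + (-0.0397)·4 + (-0.4286)·(-1) + 0.1032·1 + (-0.8645)·(-1) = 1.2376.
u_4 = c_4 + 2.2942·e_1 + 2.1950·e_2 − 1.2376·e_3 = (1.1087, 1.2281, -1.2924, 1.6589, 0.4767).
‖u_4‖ = 2.7179, so e_4 = (0.4079, 0.4519, -0.4755, 0.6104, 0.1754).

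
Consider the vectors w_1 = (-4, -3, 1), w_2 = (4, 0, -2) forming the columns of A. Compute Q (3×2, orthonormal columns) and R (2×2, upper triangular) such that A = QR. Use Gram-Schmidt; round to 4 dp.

w_1 = (-4, -3, 1); ‖w_1‖ = 5.0990, so e_1 = (-0.7845, -0.5883, 0.1961).
e_1·w_2 = (-0.7845)·4 + (-0.5883)·0 + 0.1961·(-2) = -3.5301.
u_2 = w_2 + 3.5301·e_1 = (1.2308, -2.0769, -1.3077).
‖u_2‖ = 2.7456, so e_2 = (0.4483, -0.7564, -0.4763).

Q = [[-0.7845, 0.4483], [-0.5883, -0.7564], [0.1961, -0.4763]], R = [[5.0990, -3.5301], [0.0000, 2.7456]]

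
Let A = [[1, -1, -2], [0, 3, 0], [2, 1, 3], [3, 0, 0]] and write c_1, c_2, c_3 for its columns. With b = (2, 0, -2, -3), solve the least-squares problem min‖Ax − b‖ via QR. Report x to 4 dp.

x = (-0.6228, -0.0539, -0.5569)

c_1 = (1, 0, 2, 3); ‖c_1‖ = 3.7417, so e_1 = (0.2673, 0.0000, 0.5345, 0.8018).
e_1·c_2 = 0.2673·(-1) + 0.0000·3 + 0.5345·1 + 0.8018·0 = 0.2673.
u_2 = c_2 − 0.2673·e_1 = (-1.0714, 3.0000, 0.8571, -0.2143).
‖u_2‖ = 3.3058, so e_2 = (-0.3241, 0.9075, 0.2593, -0.0648).
e_1·c_3 = 0.2673·(-2) + 0.0000·0 + 0.5345·3 + 0.8018·0 = 1.0690; e_2·c_3 = (-0.3241)·(-2) + 0.9075·0 + 0.2593·3 + (-0.0648)·0 = 1.4260.
u_3 = c_3 − 1.0690·e_1 − 1.4260·e_2 = (-1.8235, -1.2941, 2.0588, -0.7647).
‖u_3‖ = 3.1343, so e_3 = (-0.5818, -0.4129, 0.6569, -0.2440).
Qᵀb = (-2.9399, -0.9723, -1.7454).
Back-substitute: x_3 = -1.7454/3.1343 = -0.5569.
x_2 = (-0.9723 − 1.4260·(-0.5569))/3.3058 = -0.0539.
x_1 = (-2.9399 − 0.2673·(-0.0539) − 1.0690·(-0.5569))/3.7417 = -0.6228.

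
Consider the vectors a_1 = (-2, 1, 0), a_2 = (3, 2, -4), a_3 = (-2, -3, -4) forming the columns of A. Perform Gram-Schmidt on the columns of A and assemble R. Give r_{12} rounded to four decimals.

r_{12} = -1.7889

a_1 = (-2, 1, 0); ‖a_1‖ = 2.2361, so e_1 = (-0.8944, 0.4472, 0.0000).
r_{12} = e_1·a_2 = -1.7889.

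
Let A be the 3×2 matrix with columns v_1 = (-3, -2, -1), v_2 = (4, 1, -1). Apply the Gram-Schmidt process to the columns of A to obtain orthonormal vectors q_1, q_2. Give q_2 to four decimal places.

q_1 = v_1/‖v_1‖ = (-3, -2, -1)/3.7417 = (-0.8018, -0.5345, -0.2673).
r_{12} = q_1·v_2 = -3.4744.
u_2 = v_2 + 3.4744·q_1 = (1.2143, -0.8571, -1.9286).
‖u_2‖ = 2.4349, so q_2 = (0.4987, -0.3520, -0.7921).

q_2 = (0.4987, -0.3520, -0.7921)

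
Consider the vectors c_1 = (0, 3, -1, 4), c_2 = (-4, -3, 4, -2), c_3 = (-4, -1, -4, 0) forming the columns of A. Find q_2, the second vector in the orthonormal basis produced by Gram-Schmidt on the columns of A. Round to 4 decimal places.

q_2 = (-0.7554, -0.1090, 0.6029, 0.2324)

q_1 = c_1/‖c_1‖ = (0, 3, -1, 4)/5.0990 = (0.0000, 0.5883, -0.1961, 0.7845).
r_{12} = q_1·c_2 = -4.1184.
u_2 = c_2 + 4.1184·q_1 = (-4.0000, -0.5769, 3.1923, 1.2308).
‖u_2‖ = 5.2951, so q_2 = (-0.7554, -0.1090, 0.6029, 0.2324).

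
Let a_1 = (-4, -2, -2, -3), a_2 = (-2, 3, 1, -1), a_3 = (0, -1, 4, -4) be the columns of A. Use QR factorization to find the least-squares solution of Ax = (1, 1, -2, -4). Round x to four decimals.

a_1 = (-4, -2, -2, -3); ‖a_1‖ = 5.7446, so q_1 = (-0.6963, -0.3482, -0.3482, -0.5222).
q_1·a_2 = (-0.6963)·(-2) + (-0.3482)·3 + (-0.3482)·1 + (-0.5222)·(-1) = 0.5222.
u_2 = a_2 − 0.5222·q_1 = (-1.6364, 3.1818, 1.1818, -0.7273).
‖u_2‖ = 3.8376, so q_2 = (-0.4264, 0.8291, 0.3080, -0.1895).
q_1·a_3 = (-0.6963)·0 + (-0.3482)·(-1) + (-0.3482)·4 + (-0.5222)·(-4) = 1.0445; q_2·a_3 = (-0.4264)·0 + 0.8291·(-1) + 0.3080·4 + (-0.1895)·(-4) = 1.1608.
u_3 = a_3 − 1.0445·q_1 − 1.1608·q_2 = (1.2222, -1.5988, 4.0062, -3.2346).
‖u_3‖ = 5.5283, so q_3 = (0.2211, -0.2892, 0.7247, -0.5851).
Qᵀb = (1.7408, 0.5448, 0.8229).
Back-substitute: x_3 = 0.8229/5.5283 = 0.1489.
x_2 = (0.5448 − 1.1608·0.1489)/3.8376 = 0.0970.
x_1 = (1.7408 − 0.5222·0.0970 − 1.0445·0.1489)/5.7446 = 0.2672.

x = (0.2672, 0.0970, 0.1489)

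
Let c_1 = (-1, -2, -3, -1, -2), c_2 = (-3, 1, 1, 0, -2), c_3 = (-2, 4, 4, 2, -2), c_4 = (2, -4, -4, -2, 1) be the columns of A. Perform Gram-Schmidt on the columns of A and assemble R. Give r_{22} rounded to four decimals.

c_1 = (-1, -2, -3, -1, -2); ‖c_1‖ = 4.3589, so q_1 = (-0.2294, -0.4588, -0.6882, -0.2294, -0.4588).
q_1·c_2 = (-0.2294)·(-3) + (-0.4588)·1 + (-0.6882)·1 + (-0.2294)·0 + (-0.4588)·(-2) = 0.4588.
u_2 = c_2 − 0.4588·q_1 = (-2.8947, 1.2105, 1.3158, 0.1053, -1.7895).
r_{22} = ‖u_2‖ = 3.8457.

r_{22} = 3.8457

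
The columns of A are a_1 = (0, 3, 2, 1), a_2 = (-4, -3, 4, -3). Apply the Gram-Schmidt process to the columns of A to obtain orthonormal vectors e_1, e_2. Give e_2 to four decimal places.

e_2 = (-0.5723, -0.3066, 0.6540, -0.3883)

e_1 = a_1/‖a_1‖ = (0, 3, 2, 1)/3.7417 = (0.0000, 0.8018, 0.5345, 0.2673).
r_{12} = e_1·a_2 = -1.0690.
u_2 = a_2 + 1.0690·e_1 = (-4.0000, -2.1429, 4.5714, -2.7143).
‖u_2‖ = 6.9898, so e_2 = (-0.5723, -0.3066, 0.6540, -0.3883).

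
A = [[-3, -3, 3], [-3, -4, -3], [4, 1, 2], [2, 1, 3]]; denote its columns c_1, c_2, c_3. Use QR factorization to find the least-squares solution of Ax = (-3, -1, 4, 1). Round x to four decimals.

x = (1.2389, -0.4918, -0.2713)

c_1 = (-3, -3, 4, 2); ‖c_1‖ = 6.1644, so q_1 = (-0.4867, -0.4867, 0.6489, 0.3244).
q_1·c_2 = (-0.4867)·(-3) + (-0.4867)·(-4) + 0.6489·1 + 0.3244·1 = 4.3800.
u_2 = c_2 − 4.3800·q_1 = (-0.8684, -1.8684, -1.8421, -0.4211).
‖u_2‖ = 2.7957, so q_2 = (-0.3106, -0.6683, -0.6589, -0.1506).
q_1·c_3 = (-0.4867)·3 + (-0.4867)·(-3) + 0.6489·2 + 0.3244·3 = 2.2711; q_2·c_3 = (-0.3106)·3 + (-0.6683)·(-3) + (-0.6589)·2 + (-0.1506)·3 = -0.6966.
u_3 = c_3 − 2.2711·q_1 + 0.6966·q_2 = (3.8889, -2.3603, 0.0673, 2.1582).
‖u_3‖ = 5.0356, so q_3 = (0.7723, -0.4687, 0.0134, 0.4286).
Qᵀb = (4.8666, -1.1860, -1.3660).
Back-substitute: x_3 = -1.3660/5.0356 = -0.2713.
x_2 = (-1.1860 + 0.6966·(-0.2713))/2.7957 = -0.4918.
x_1 = (4.8666 − 4.3800·(-0.4918) − 2.2711·(-0.2713))/6.1644 = 1.2389.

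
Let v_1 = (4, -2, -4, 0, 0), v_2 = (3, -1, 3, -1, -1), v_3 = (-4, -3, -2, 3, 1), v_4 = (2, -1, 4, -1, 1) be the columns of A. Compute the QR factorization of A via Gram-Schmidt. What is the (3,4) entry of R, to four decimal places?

r_{34} = 0.4602

v_1 = (4, -2, -4, 0, 0); ‖v_1‖ = 6.0000, so e_1 = (0.6667, -0.3333, -0.6667, 0.0000, 0.0000).
e_1·v_2 = 0.6667·3 + (-0.3333)·(-1) + (-0.6667)·3 + 0.0000·(-1) + 0.0000·(-1) = 0.3333.
u_2 = v_2 − 0.3333·e_1 = (2.7778, -0.8889, 3.2222, -1.0000, -1.0000).
‖u_2‖ = 4.5704, so e_2 = (0.6078, -0.1945, 0.7050, -0.2188, -0.2188).
e_1·v_3 = 0.6667·(-4) + (-0.3333)·(-3) + (-0.6667)·(-2) + 0.0000·3 + 0.0000·1 = -0.3333; e_2·v_3 = 0.6078·(-4) + (-0.1945)·(-3) + 0.7050·(-2) + (-0.2188)·3 + (-0.2188)·1 = -4.1328.
u_3 = v_3 + 0.3333·e_1 + 4.1328·e_2 = (-1.2660, -3.9149, 0.6915, 2.0957, 0.0957).
‖u_3‖ = 4.6700, so e_3 = (-0.2711, -0.8383, 0.1481, 0.4488, 0.0205).
r_{34} = e_3·v_4 = 0.4602.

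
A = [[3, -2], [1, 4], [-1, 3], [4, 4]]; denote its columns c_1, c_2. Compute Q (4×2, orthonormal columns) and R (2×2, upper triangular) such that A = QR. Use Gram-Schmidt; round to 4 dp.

Q = [[0.5774, -0.5062], [0.1925, 0.5644], [-0.1925, 0.5353], [0.7698, 0.3724]], R = [[5.1962, 2.1170], [0.0000, 6.3654]]

c_1 = (3, 1, -1, 4); ‖c_1‖ = 5.1962, so e_1 = (0.5774, 0.1925, -0.1925, 0.7698).
e_1·c_2 = 0.5774·(-2) + 0.1925·4 + (-0.1925)·3 + 0.7698·4 = 2.1170.
u_2 = c_2 − 2.1170·e_1 = (-3.2222, 3.5926, 3.4074, 2.3704).
‖u_2‖ = 6.3654, so e_2 = (-0.5062, 0.5644, 0.5353, 0.3724).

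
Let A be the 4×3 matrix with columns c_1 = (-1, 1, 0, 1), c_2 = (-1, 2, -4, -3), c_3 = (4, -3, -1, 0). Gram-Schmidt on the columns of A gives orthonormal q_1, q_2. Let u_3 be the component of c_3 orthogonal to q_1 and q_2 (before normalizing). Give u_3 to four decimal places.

u_3 = (1.4667, -0.2667, -1.8000, 1.7333)

q_1 = c_1/‖c_1‖ = (-1, 1, 0, 1)/1.7321 = (-0.5774, 0.5774, 0.0000, 0.5774).
r_{12} = q_1·c_2 = 0.0000.
u_2 = c_2 − 0.0000·q_1 = (-1.0000, 2.0000, -4.0000, -3.0000).
‖u_2‖ = 5.4772, so q_2 = (-0.1826, 0.3651, -0.7303, -0.5477).
r_{13} = q_1·c_3 = -4.0415; r_{23} = q_2·c_3 = -1.0954.
u_3 = c_3 + 4.0415·q_1 + 1.0954·q_2 = (1.4667, -0.2667, -1.8000, 1.7333).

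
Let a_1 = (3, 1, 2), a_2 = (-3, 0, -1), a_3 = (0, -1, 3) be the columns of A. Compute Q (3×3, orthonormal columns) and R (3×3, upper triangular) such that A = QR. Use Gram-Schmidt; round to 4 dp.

e_1 = a_1/‖a_1‖ = (3, 1, 2)/3.7417 = (0.8018, 0.2673, 0.5345).
r_{12} = e_1·a_2 = -2.9399.
u_2 = a_2 + 2.9399·e_1 = (-0.6429, 0.7857, 0.5714).
‖u_2‖ = 1.1650, so e_2 = (-0.5518, 0.6745, 0.4905).
r_{13} = e_1·a_3 = 1.3363; r_{23} = e_2·a_3 = 0.7971.
u_3 = a_3 − 1.3363·e_1 − 0.7971·e_2 = (-0.6316, -1.8947, 1.8947).
‖u_3‖ = 2.7530, so e_3 = (-0.2294, -0.6882, 0.6882).

Q = [[0.8018, -0.5518, -0.2294], [0.2673, 0.6745, -0.6882], [0.5345, 0.4905, 0.6882]], R = [[3.7417, -2.9399, 1.3363], [0.0000, 1.1650, 0.7971], [0.0000, 0.0000, 2.7530]]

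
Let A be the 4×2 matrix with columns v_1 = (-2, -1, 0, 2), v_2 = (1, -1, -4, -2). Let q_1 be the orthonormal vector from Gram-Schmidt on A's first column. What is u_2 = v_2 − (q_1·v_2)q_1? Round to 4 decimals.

v_1 = (-2, -1, 0, 2); ‖v_1‖ = 3.0000, so q_1 = (-0.6667, -0.3333, 0.0000, 0.6667).
q_1·v_2 = (-0.6667)·1 + (-0.3333)·(-1) + 0.0000·(-4) + 0.6667·(-2) = -1.6667.
u_2 = v_2 + 1.6667·q_1 = (-0.1111, -1.5556, -4.0000, -0.8889).

u_2 = (-0.1111, -1.5556, -4.0000, -0.8889)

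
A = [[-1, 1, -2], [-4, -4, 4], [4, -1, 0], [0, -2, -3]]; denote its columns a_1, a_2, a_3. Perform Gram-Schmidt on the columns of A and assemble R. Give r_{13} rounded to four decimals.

r_{13} = -2.4371

e_1 = a_1/‖a_1‖ = (-1, -4, 4, 0)/5.7446 = (-0.1741, -0.6963, 0.6963, 0.0000).
r_{13} = e_1·a_3 = -2.4371.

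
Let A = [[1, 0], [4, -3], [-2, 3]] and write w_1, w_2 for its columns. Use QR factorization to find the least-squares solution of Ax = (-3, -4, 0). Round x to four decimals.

q_1 = w_1/‖w_1‖ = (1, 4, -2)/4.5826 = (0.2182, 0.8729, -0.4364).
r_{12} = q_1·w_2 = -3.9279.
u_2 = w_2 + 3.9279·q_1 = (0.8571, 0.4286, 1.2857).
‖u_2‖ = 1.6036, so q_2 = (0.5345, 0.2673, 0.8018).
Qᵀb = (-4.1461, -2.6726).
Back-substitute: x_2 = -2.6726/1.6036 = -1.6667.
x_1 = (-4.1461 + 3.9279·(-1.6667))/4.5826 = -2.3333.

x = (-2.3333, -1.6667)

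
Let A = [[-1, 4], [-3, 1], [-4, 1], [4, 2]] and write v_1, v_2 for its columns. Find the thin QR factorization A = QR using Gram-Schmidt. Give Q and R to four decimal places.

Q = [[-0.1543, 0.8417], [-0.4629, 0.1683], [-0.6172, 0.1530], [0.6172, 0.4897]], R = [[6.4807, -0.4629], [0.0000, 4.6675]]

q_1 = v_1/‖v_1‖ = (-1, -3, -4, 4)/6.4807 = (-0.1543, -0.4629, -0.6172, 0.6172).
r_{12} = q_1·v_2 = -0.4629.
u_2 = v_2 + 0.4629·q_1 = (3.9286, 0.7857, 0.7143, 2.2857).
‖u_2‖ = 4.6675, so q_2 = (0.8417, 0.1683, 0.1530, 0.4897).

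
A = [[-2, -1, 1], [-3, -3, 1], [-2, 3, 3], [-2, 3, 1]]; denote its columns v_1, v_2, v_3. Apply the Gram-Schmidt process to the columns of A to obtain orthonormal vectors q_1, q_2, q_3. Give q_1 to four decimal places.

q_1 = v_1/‖v_1‖ = (-2, -3, -2, -2)/4.5826 = (-0.4364, -0.6547, -0.4364, -0.4364).

q_1 = (-0.4364, -0.6547, -0.4364, -0.4364)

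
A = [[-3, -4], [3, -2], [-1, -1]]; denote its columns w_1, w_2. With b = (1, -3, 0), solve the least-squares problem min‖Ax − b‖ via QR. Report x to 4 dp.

e_1 = w_1/‖w_1‖ = (-3, 3, -1)/4.3589 = (-0.6882, 0.6882, -0.2294).
r_{12} = e_1·w_2 = 1.6059.
u_2 = w_2 − 1.6059·e_1 = (-2.8947, -3.1053, -0.6316).
‖u_2‖ = 4.2920, so e_2 = (-0.6745, -0.7235, -0.1472).
Qᵀb = (-2.7530, 1.4961).
Back-substitute: x_2 = 1.4961/4.2920 = 0.3486.
x_1 = (-2.7530 − 1.6059·0.3486)/4.3589 = -0.7600.

x = (-0.7600, 0.3486)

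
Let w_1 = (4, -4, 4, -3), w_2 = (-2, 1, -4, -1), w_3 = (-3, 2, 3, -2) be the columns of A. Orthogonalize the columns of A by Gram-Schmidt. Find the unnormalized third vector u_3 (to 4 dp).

u_3 = (-2.9237, 1.6630, 2.5548, -2.7091)

q_1 = w_1/‖w_1‖ = (4, -4, 4, -3)/7.5498 = (0.5298, -0.5298, 0.5298, -0.3974).
r_{12} = q_1·w_2 = -3.3113.
u_2 = w_2 + 3.3113·q_1 = (-0.2456, -0.7544, -2.2456, -2.3158).
‖u_2‖ = 3.3219, so q_2 = (-0.0739, -0.2271, -0.6760, -0.6971).
r_{13} = q_1·w_3 = -0.2649; r_{23} = q_2·w_3 = -0.8661.
u_3 = w_3 + 0.2649·q_1 + 0.8661·q_2 = (-2.9237, 1.6630, 2.5548, -2.7091).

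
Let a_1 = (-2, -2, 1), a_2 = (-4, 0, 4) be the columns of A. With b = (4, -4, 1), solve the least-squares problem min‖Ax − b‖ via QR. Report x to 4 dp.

a_1 = (-2, -2, 1); ‖a_1‖ = 3.0000, so q_1 = (-0.6667, -0.6667, 0.3333).
q_1·a_2 = (-0.6667)·(-4) + (-0.6667)·0 + 0.3333·4 = 4.0000.
u_2 = a_2 − 4.0000·q_1 = (-1.3333, 2.6667, 2.6667).
‖u_2‖ = 4.0000, so q_2 = (-0.3333, 0.6667, 0.6667).
Qᵀb = (0.3333, -3.3333).
Back-substitute: x_2 = -3.3333/4.0000 = -0.8333.
x_1 = (0.3333 − 4.0000·(-0.8333))/3.0000 = 1.2222.

x = (1.2222, -0.8333)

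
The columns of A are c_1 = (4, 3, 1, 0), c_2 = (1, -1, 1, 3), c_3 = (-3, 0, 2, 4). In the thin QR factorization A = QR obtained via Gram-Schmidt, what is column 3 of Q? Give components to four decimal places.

q_3 = (-0.5858, 0.6478, 0.4000, 0.2779)

q_1 = c_1/‖c_1‖ = (4, 3, 1, 0)/5.0990 = (0.7845, 0.5883, 0.1961, 0.0000).
r_{12} = q_1·c_2 = 0.3922.
u_2 = c_2 − 0.3922·q_1 = (0.6923, -1.2308, 0.9231, 3.0000).
‖u_2‖ = 3.4418, so q_2 = (0.2011, -0.3576, 0.2682, 0.8716).
r_{13} = q_1·c_3 = -1.9612; r_{23} = q_2·c_3 = 3.4195.
u_3 = c_3 + 1.9612·q_1 − 3.4195·q_2 = (-2.1494, 2.3766, 1.4675, 1.0195).
‖u_3‖ = 3.6689, so q_3 = (-0.5858, 0.6478, 0.4000, 0.2779).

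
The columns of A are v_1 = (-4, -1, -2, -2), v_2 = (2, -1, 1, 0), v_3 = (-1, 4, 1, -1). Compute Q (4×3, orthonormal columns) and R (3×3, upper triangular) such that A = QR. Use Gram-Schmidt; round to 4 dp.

Q = [[-0.8000, 0.3371, 0.0046], [-0.2000, -0.8186, 0.4872], [-0.4000, 0.1685, 0.4780], [-0.4000, -0.4334, -0.7308]], R = [[5.0000, -1.8000, 0.0000], [0.0000, 1.6613, -3.0096], [0.0000, 0.0000, 3.1531]]

v_1 = (-4, -1, -2, -2); ‖v_1‖ = 5.0000, so e_1 = (-0.8000, -0.2000, -0.4000, -0.4000).
e_1·v_2 = (-0.8000)·2 + (-0.2000)·(-1) + (-0.4000)·1 + (-0.4000)·0 = -1.8000.
u_2 = v_2 + 1.8000·e_1 = (0.5600, -1.3600, 0.2800, -0.7200).
‖u_2‖ = 1.6613, so e_2 = (0.3371, -0.8186, 0.1685, -0.4334).
e_1·v_3 = (-0.8000)·(-1) + (-0.2000)·4 + (-0.4000)·1 + (-0.4000)·(-1) = 0.0000; e_2·v_3 = 0.3371·(-1) + (-0.8186)·4 + 0.1685·1 + (-0.4334)·(-1) = -3.0096.
u_3 = v_3 + 0.0000·e_1 + 3.0096·e_2 = (0.0145, 1.5362, 1.5072, -2.3043).
‖u_3‖ = 3.1531, so e_3 = (0.0046, 0.4872, 0.4780, -0.7308).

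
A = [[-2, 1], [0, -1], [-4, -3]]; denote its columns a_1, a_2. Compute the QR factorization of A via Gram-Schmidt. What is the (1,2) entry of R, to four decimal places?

r_{12} = 2.2361

e_1 = a_1/‖a_1‖ = (-2, 0, -4)/4.4721 = (-0.4472, 0.0000, -0.8944).
r_{12} = e_1·a_2 = 2.2361.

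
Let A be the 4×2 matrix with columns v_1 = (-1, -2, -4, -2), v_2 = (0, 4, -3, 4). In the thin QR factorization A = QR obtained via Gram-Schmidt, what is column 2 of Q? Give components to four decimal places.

e_2 = (-0.0252, 0.5793, -0.5730, 0.5793)

e_1 = v_1/‖v_1‖ = (-1, -2, -4, -2)/5.0000 = (-0.2000, -0.4000, -0.8000, -0.4000).
r_{12} = e_1·v_2 = -0.8000.
u_2 = v_2 + 0.8000·e_1 = (-0.1600, 3.6800, -3.6400, 3.6800).
‖u_2‖ = 6.3530, so e_2 = (-0.0252, 0.5793, -0.5730, 0.5793).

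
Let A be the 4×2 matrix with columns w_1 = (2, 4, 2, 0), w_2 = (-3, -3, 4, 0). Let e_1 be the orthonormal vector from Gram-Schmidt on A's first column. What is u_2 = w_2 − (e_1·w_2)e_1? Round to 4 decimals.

u_2 = (-2.1667, -1.3333, 4.8333, 0.0000)

w_1 = (2, 4, 2, 0); ‖w_1‖ = 4.8990, so e_1 = (0.4082, 0.8165, 0.4082, 0.0000).
e_1·w_2 = 0.4082·(-3) + 0.8165·(-3) + 0.4082·4 + 0.0000·0 = -2.0412.
u_2 = w_2 + 2.0412·e_1 = (-2.1667, -1.3333, 4.8333, 0.0000).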